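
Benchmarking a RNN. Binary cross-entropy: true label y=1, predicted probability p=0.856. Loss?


BCE = -[y·ln(p) + (1-y)·ln(1-p)]
= -1·ln(0.856) - 0
= -ln(0.856) = 0.1555

0.1555


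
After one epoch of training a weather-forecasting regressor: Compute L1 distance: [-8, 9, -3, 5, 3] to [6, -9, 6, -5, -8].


d = |-8-6| + |9+ 9| + |-3-6| + |5+ 5| + |3+ 8|
  = 14 + 18 + 9 + 10 + 11
  = 62

62


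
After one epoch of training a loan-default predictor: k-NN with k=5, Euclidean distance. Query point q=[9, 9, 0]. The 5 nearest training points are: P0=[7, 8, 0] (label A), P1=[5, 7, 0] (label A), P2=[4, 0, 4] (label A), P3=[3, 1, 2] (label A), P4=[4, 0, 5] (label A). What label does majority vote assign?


d(q,P0) = 2.2361  (label A)
d(q,P1) = 4.4721  (label A)
d(q,P2) = 11.0454  (label A)
d(q,P3) = 10.198  (label A)
d(q,P4) = 11.4455  (label A)
Votes: A=5, B=0
Majority → A

A


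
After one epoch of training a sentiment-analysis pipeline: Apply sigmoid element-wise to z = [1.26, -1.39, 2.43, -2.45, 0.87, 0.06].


σ(1.26) = 1/(1+e^-1.26) = 0.779
σ(-1.39) = 1/(1+e^1.39) = 0.1994
σ(2.43) = 1/(1+e^-2.43) = 0.9191
σ(-2.45) = 1/(1+e^2.45) = 0.0794
σ(0.87) = 1/(1+e^-0.87) = 0.7047
σ(0.06) = 1/(1+e^-0.06) = 0.515
result = [0.779, 0.1994, 0.9191, 0.0794, 0.7047, 0.515]

[0.779, 0.1994, 0.9191, 0.0794, 0.7047, 0.515]


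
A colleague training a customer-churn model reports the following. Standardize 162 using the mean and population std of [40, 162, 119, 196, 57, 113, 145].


μ = 118.8571, σ = 51.5126
z = (162 - 118.8571)/51.5126 = 0.8375

0.8375


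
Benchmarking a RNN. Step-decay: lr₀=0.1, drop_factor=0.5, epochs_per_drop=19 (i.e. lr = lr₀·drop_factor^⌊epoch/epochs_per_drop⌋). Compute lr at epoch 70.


n_drops = ⌊70/19⌋ = 3
lr = 0.1·0.5^3 = 0.1·0.125 = 0.0125

0.0125


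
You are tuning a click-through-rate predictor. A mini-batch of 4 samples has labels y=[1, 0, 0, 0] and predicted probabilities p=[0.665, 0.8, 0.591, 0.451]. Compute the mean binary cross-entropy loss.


L[0] = -ln(0.665) = 0.408
L[1] = -ln(1-0.8) = -ln(0.2) = 1.6094
L[2] = -ln(1-0.591) = -ln(0.409) = 0.894
L[3] = -ln(1-0.451) = -ln(0.549) = 0.5997
mean = (0.408 + 1.6094 + 0.894 + 0.5997)/4 = 0.8778

0.8778


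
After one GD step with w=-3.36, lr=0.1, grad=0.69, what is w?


w_new = w - α·∇
= -3.36 - 0.1·0.69
= -3.36 - 0.069
= -3.429

-3.429


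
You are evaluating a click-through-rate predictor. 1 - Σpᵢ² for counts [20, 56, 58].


Probabilities: [20/134, 56/134, 58/134] ≈ [0.1493, 0.4179, 0.4328]
Σpᵢ² = (400 + 3136 + 3364)/134² = 6900/17956
Gini = 1 - Σpᵢ² = 1 - 6900/17956 = 0.6157

0.6157


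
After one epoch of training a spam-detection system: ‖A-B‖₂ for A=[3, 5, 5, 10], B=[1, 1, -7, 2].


d = √((3-1)² + (5-1)² + (5+ 7)² + (10-2)²)
  = √(4 + 16 + 144 + 64)
  = √228 = 15.0997

15.0997


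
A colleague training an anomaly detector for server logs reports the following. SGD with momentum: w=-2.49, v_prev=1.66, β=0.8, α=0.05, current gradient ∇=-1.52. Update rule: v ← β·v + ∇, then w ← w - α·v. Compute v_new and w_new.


v_new = 0.8·1.66 - 1.52 = 1.328 - 1.52 = -0.192
w_new = -2.49 - 0.05·-0.192 = -2.49 + 0.0096 = -2.4804

v_new=-0.192, w_new=-2.4804


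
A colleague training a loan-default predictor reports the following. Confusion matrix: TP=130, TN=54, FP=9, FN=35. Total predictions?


Total = TP + TN + FP + FN
= 130 + 54 + 9 + 35
= 228
(Predicted positive: 139, predicted negative: 89)

228


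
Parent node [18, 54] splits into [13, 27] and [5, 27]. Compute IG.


Parent = [18, 54], H_parent = 0.8113
H_left = 0.9097 (n=40), H_right = 0.6253 (n=32)
H_children = (40/72)·0.9097 + (32/72)·0.6253 = 0.7833
IG = 0.8113 - 0.7833 = 0.028

0.028


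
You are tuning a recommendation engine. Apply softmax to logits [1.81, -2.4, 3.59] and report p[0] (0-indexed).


Exponentials: e^1.81=6.1104, e^-2.4=0.0907, e^3.59=36.2341
Sum = 42.4352
Softmax = [0.144, 0.0021, 0.8539]
p[0] = 6.1104/42.4352 = 0.144

0.144


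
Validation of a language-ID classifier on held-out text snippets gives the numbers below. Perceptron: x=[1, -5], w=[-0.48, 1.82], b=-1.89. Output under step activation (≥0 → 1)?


z = (1)·(-0.48) + (-5)·(1.82) - 1.89
  = -11.47
step(z) = 0 (z<0)

0


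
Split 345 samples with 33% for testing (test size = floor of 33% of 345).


Test = ⌊345·33/100⌋ = 113
Train = 345 - 113 = 232

Train: 232, Test: 113


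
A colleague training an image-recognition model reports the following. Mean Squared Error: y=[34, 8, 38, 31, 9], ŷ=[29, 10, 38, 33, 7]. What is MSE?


Squared errors: (34-29)²=25, (8-10)²=4, (38-38)²=0, (31-33)²=4, (9-7)²=4
Sum = 37
MSE = 37/5 = 37/5

37/5


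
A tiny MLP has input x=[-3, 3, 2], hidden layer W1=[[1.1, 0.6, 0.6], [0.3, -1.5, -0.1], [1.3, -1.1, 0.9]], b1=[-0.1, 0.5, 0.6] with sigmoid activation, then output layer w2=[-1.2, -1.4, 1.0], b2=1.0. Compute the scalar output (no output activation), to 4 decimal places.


z1[0] = (1.1)·(-3) + (0.6)·(3) + (0.6)·(2) - 0.1 = -0.4
z1[1] = (0.3)·(-3) + (-1.5)·(3) + (-0.1)·(2) + 0.5 = -5.1
z1[2] = (1.3)·(-3) + (-1.1)·(3) + (0.9)·(2) + 0.6 = -4.8
h = sigmoid(z1) = [0.4013, 0.0061, 0.0082]
output = (-1.2)·(0.4013) + (-1.4)·(0.0061) + (1.0)·(0.0082) + 1.0 = 0.5181

0.5181


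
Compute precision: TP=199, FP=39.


Precision = TP/(TP+FP)
= 199/(199+39)
= 199/238 = 83.61%

83.61%


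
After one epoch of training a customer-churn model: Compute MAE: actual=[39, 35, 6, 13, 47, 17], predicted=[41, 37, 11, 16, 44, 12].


Absolute errors: |39-41|=2, |35-37|=2, |6-11|=5, |13-16|=3, |47-44|=3, |17-12|=5
Sum = 20
MAE = 20/6 = 10/3

10/3


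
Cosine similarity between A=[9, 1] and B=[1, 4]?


A·B = 9·1 + 1·4 = 13
‖A‖ = √82 = 9.0554, ‖B‖ = √17 = 4.1231
cos = 13/(√82·√17) = 13/√1394 = 0.3482

0.3482


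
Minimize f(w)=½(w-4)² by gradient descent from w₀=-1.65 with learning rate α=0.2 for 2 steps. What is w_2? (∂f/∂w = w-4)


step 1: grad = -1.65-4 = -5.65; w = -1.65 - 0.2·(-5.65) = -0.52
step 2: grad = -0.52-4 = -4.52; w = -0.52 - 0.2·(-4.52) = 0.384

0.384


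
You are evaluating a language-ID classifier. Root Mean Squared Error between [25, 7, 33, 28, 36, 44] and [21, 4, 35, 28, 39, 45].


MSE = 39/6 = 6.5
RMSE = √(39/6) = 2.5495

2.5495


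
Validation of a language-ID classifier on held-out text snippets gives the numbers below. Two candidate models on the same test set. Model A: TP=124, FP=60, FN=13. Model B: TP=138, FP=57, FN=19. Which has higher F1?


Model A: P=124/184=0.6739, R=124/137=0.9051, F1=2PR/(P+R)=2TP/(2TP+FP+FN)=248/321=0.7726
Model B: P=138/195=0.7077, R=138/157=0.879, F1=2PR/(P+R)=2TP/(2TP+FP+FN)=276/352=0.7841
0.7726 < 0.7841 → Model B

Model B


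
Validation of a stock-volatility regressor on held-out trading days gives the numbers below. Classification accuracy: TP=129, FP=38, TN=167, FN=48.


Accuracy = (TP+TN)/(TP+TN+FP+FN)
= (129+167)/(382)
= 296/382 = 77.49%

77.49%


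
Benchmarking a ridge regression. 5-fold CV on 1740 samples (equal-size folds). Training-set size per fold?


Fold size = 1740/5 = 348
Training per fold = 1740 - 348 = 1392

1392


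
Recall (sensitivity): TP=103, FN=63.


Recall = TP/(TP+FN)
= 103/(103+63)
= 103/166 = 62.05%

62.05%


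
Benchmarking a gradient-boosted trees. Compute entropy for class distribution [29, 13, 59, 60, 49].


Probabilities: [29/210, 13/210, 59/210, 60/210, 49/210] ≈ [0.1381, 0.0619, 0.281, 0.2857, 0.2333]
H = -((29/210)·log₂(29/210) + (13/210)·log₂(13/210) + (59/210)·log₂(59/210) + (60/210)·log₂(60/210) + (49/210)·log₂(49/210))
  = 2.1638 bits

2.1638 bits


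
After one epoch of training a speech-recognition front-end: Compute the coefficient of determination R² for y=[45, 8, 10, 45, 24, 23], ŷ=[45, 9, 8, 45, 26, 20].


ȳ = 25.8333
SS_res = Σ(y-ŷ)² = 18
SS_tot = Σ(y-ȳ)² = 1314.83
R² = 1 - SS_res/SS_tot = 1 - 0.0137 = 0.9863

0.9863


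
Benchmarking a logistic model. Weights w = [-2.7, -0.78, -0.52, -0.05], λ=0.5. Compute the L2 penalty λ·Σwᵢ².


‖w‖₂² = (-2.7)² + (-0.78)² + (-0.52)² + (-0.05)²
     = 7.29 + 0.6084 + 0.2704 + 0.0025
     = 8.1713
λ·‖w‖₂² = 0.5·8.1713 = 4.08565

4.08565


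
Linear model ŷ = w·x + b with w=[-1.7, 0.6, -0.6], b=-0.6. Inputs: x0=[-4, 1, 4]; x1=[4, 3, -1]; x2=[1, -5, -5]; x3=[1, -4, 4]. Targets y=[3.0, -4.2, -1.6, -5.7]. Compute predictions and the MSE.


ŷ0 = (-1.7)·(-4) + (0.6)·(1) + (-0.6)·(4) - 0.6 = 4.4
ŷ1 = (-1.7)·(4) + (0.6)·(3) + (-0.6)·(-1) - 0.6 = -5.0
ŷ2 = (-1.7)·(1) + (0.6)·(-5) + (-0.6)·(-5) - 0.6 = -2.3
ŷ3 = (-1.7)·(1) + (0.6)·(-4) + (-0.6)·(4) - 0.6 = -7.1
errors² = [1.96, 0.64, 0.49, 1.96]
MSE = 5.0500/4 = 1.2625

1.2625


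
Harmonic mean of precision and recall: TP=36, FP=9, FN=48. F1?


Precision = 36/45 = 0.8
Recall = 36/84 = 0.4286
F1 = 2·P·R/(P+R) = 2·TP/(2·TP+FP+FN) = 72/(72+9+48) = 72/129 = 0.5581

0.5581


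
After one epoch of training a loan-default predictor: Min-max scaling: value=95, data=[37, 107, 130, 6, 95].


min=6, max=130
(95-6)/(130-6) = 89/124 = 0.7177

0.7177


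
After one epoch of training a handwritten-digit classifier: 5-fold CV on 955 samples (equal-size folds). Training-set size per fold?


Fold size = 955/5 = 191
Training per fold = 955 - 191 = 764

764


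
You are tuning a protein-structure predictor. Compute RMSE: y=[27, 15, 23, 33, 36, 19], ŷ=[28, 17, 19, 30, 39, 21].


MSE = 43/6 = 7.1667
RMSE = √(43/6) = 2.6771

2.6771


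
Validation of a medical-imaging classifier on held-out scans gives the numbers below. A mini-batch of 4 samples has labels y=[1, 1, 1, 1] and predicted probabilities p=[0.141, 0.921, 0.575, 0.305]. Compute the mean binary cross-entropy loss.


L[0] = -ln(0.141) = 1.959
L[1] = -ln(0.921) = 0.0823
L[2] = -ln(0.575) = 0.5534
L[3] = -ln(0.305) = 1.1874
mean = (1.959 + 0.0823 + 0.5534 + 1.1874)/4 = 0.9455

0.9455


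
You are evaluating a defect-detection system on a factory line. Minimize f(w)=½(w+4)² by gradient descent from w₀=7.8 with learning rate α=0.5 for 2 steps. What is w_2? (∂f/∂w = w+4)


step 1: grad = 7.8+4 = 11.8; w = 7.8 - 0.5·(11.8) = 1.9
step 2: grad = 1.9+4 = 5.9; w = 1.9 - 0.5·(5.9) = -1.05

-1.05


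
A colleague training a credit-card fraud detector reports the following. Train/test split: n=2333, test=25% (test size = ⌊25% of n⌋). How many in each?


Test = ⌊2333·25/100⌋ = 583
Train = 2333 - 583 = 1750

Train: 1750, Test: 583


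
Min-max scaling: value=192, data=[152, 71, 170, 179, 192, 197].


min=71, max=197
(192-71)/(197-71) = 121/126 = 0.9603

0.9603


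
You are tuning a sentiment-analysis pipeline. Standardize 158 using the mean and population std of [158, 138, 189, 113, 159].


μ = 151.4, σ = 25.1762
z = (158 - 151.4)/25.1762 = 0.2622

0.2622


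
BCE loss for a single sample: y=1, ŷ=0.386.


BCE = -[y·ln(p) + (1-y)·ln(1-p)]
= -1·ln(0.386) - 0
= -ln(0.386) = 0.9519

0.9519


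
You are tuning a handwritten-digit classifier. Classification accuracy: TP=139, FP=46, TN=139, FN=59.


Accuracy = (TP+TN)/(TP+TN+FP+FN)
= (139+139)/(383)
= 278/383 = 72.58%

72.58%


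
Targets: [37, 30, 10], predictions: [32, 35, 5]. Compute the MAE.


Absolute errors: |37-32|=5, |30-35|=5, |10-5|=5
Sum = 15
MAE = 15/3 = 5

5


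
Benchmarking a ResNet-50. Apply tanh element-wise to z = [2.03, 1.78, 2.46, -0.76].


tanh(2.03) = 0.9661
tanh(1.78) = 0.9447
tanh(2.46) = 0.9855
tanh(-0.76) = -0.6411
result = [0.9661, 0.9447, 0.9855, -0.6411]

[0.9661, 0.9447, 0.9855, -0.6411]


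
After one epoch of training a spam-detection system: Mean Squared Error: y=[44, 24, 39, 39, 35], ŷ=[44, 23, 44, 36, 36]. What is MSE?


Squared errors: (44-44)²=0, (24-23)²=1, (39-44)²=25, (39-36)²=9, (35-36)²=1
Sum = 36
MSE = 36/5 = 36/5

36/5


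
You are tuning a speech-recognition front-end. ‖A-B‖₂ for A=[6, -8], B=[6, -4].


d = √((6-6)² + (-8+ 4)²)
  = √(0 + 16)
  = √16 = 4.0

4.0


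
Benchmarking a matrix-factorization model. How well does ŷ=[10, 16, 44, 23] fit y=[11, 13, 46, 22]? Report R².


ȳ = 23
SS_res = Σ(y-ŷ)² = 15
SS_tot = Σ(y-ȳ)² = 774
R² = 1 - SS_res/SS_tot = 1 - 0.0194 = 0.9806

0.9806


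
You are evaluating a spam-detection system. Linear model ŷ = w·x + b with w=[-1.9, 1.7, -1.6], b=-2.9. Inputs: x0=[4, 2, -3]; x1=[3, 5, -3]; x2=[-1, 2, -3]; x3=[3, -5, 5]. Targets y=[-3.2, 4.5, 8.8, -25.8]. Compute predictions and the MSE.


ŷ0 = (-1.9)·(4) + (1.7)·(2) + (-1.6)·(-3) - 2.9 = -2.3
ŷ1 = (-1.9)·(3) + (1.7)·(5) + (-1.6)·(-3) - 2.9 = 4.7
ŷ2 = (-1.9)·(-1) + (1.7)·(2) + (-1.6)·(-3) - 2.9 = 7.2
ŷ3 = (-1.9)·(3) + (1.7)·(-5) + (-1.6)·(5) - 2.9 = -25.1
errors² = [0.81, 0.04, 2.56, 0.49]
MSE = 3.9000/4 = 0.975

0.975


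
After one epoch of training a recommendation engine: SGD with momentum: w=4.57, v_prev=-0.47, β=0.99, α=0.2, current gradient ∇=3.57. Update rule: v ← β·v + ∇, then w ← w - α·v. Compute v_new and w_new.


v_new = 0.99·-0.47 + 3.57 = -0.4653 + 3.57 = 3.1047
w_new = 4.57 - 0.2·3.1047 = 4.57 - 0.62094 = 3.94906

v_new=3.1047, w_new=3.94906


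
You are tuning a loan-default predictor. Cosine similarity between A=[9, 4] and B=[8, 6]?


A·B = 9·8 + 4·6 = 96
‖A‖ = √97 = 9.8489, ‖B‖ = √100 = 10
cos = 96/(√97·√100) = 96/√9700 = 0.9747

0.9747


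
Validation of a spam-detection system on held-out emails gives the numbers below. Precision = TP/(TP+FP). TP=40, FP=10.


Precision = TP/(TP+FP)
= 40/(40+10)
= 40/50 = 80.0%

80.0%


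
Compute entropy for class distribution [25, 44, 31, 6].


Probabilities: [25/106, 44/106, 31/106, 6/106] ≈ [0.2358, 0.4151, 0.2925, 0.0566]
H = -((25/106)·log₂(25/106) + (44/106)·log₂(44/106) + (31/106)·log₂(31/106) + (6/106)·log₂(6/106))
  = 1.7713 bits

1.7713 bits


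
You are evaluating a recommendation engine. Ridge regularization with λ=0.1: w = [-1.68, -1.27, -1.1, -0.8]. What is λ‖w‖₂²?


‖w‖₂² = (-1.68)² + (-1.27)² + (-1.1)² + (-0.8)²
     = 2.8224 + 1.6129 + 1.21 + 0.64
     = 6.2853
λ·‖w‖₂² = 0.1·6.2853 = 0.62853

0.62853


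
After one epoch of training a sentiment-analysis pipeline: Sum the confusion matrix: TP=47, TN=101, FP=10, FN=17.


Total = TP + TN + FP + FN
= 47 + 101 + 10 + 17
= 175
(Predicted positive: 57, predicted negative: 118)

175


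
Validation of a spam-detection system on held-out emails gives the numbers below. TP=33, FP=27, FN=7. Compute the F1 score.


Precision = 33/60 = 0.55
Recall = 33/40 = 0.825
F1 = 2·P·R/(P+R) = 2·TP/(2·TP+FP+FN) = 66/(66+27+7) = 66/100 = 0.66

0.66


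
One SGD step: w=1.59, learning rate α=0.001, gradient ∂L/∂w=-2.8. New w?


w_new = w - α·∇
= 1.59 - 0.001·-2.8
= 1.59 + 0.0028
= 1.5928

1.5928


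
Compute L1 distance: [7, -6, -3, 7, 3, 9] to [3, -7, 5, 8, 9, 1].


d = |7-3| + |-6+ 7| + |-3-5| + |7-8| + |3-9| + |9-1|
  = 4 + 1 + 8 + 1 + 6 + 8
  = 28

28


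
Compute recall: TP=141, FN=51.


Recall = TP/(TP+FN)
= 141/(141+51)
= 141/192 = 73.44%

73.44%


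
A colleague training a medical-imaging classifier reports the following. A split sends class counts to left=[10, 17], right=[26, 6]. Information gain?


Parent = [36, 23], H_parent = 0.9647
H_left = 0.951 (n=27), H_right = 0.6962 (n=32)
H_children = (27/59)·0.951 + (32/59)·0.6962 = 0.8128
IG = 0.9647 - 0.8128 = 0.1519

0.1519


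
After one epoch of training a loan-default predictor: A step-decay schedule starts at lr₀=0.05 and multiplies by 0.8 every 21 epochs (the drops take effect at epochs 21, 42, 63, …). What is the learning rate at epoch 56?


n_drops = ⌊56/21⌋ = 2
lr = 0.05·0.8^2 = 0.05·0.64 = 0.032

0.032


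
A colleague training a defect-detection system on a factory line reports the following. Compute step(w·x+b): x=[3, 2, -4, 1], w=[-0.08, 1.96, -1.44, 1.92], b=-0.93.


z = (3)·(-0.08) + (2)·(1.96) + (-4)·(-1.44) + (1)·(1.92) - 0.93
  = 10.43
step(z) = 1 (z≥0)

1


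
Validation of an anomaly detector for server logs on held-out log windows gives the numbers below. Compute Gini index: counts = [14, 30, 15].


Probabilities: [14/59, 30/59, 15/59] ≈ [0.2373, 0.5085, 0.2542]
Σpᵢ² = (196 + 900 + 225)/59² = 1321/3481
Gini = 1 - Σpᵢ² = 1 - 1321/3481 = 0.6205

0.6205


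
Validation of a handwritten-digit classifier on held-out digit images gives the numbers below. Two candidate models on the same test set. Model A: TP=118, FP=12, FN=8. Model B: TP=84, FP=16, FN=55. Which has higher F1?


Model A: P=118/130=0.9077, R=118/126=0.9365, F1=2PR/(P+R)=2TP/(2TP+FP+FN)=236/256=0.9219
Model B: P=84/100=0.84, R=84/139=0.6043, F1=2PR/(P+R)=2TP/(2TP+FP+FN)=168/239=0.7029
0.9219 > 0.7029 → Model A

Model A


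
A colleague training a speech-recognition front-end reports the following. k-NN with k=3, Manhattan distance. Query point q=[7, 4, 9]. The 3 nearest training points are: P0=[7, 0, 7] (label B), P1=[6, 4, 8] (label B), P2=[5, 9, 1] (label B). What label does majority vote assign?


d(q,P0) = 6  (label B)
d(q,P1) = 2  (label B)
d(q,P2) = 15  (label B)
Votes: A=0, B=3
Majority → B

B


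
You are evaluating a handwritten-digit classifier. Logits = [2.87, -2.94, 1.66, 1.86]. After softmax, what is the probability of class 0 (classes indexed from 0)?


Exponentials: e^2.87=17.637, e^-2.94=0.0529, e^1.66=5.2593, e^1.86=6.4237
Sum = 29.3729
Softmax = [0.6005, 0.0018, 0.1791, 0.2187]
p[0] = 17.637/29.3729 = 0.6005

0.6005


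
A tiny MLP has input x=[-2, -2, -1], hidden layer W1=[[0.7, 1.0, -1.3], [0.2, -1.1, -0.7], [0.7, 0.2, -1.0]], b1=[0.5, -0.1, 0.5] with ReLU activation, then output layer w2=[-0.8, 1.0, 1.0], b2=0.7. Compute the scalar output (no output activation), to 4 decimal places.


z1[0] = (0.7)·(-2) + (1.0)·(-2) + (-1.3)·(-1) + 0.5 = -1.6
z1[1] = (0.2)·(-2) + (-1.1)·(-2) + (-0.7)·(-1) - 0.1 = 2.4
z1[2] = (0.7)·(-2) + (0.2)·(-2) + (-1.0)·(-1) + 0.5 = -0.3
h = ReLU(z1) = [0.0, 2.4, 0.0]
output = (-0.8)·(0.0) + (1.0)·(2.4) + (1.0)·(0.0) + 0.7 = 3.1

3.1


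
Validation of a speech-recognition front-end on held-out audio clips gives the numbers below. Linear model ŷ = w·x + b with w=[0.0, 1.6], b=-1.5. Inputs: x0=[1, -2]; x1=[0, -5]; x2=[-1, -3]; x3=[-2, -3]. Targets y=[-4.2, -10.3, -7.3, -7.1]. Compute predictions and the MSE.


ŷ0 = (0.0)·(1) + (1.6)·(-2) - 1.5 = -4.7
ŷ1 = (0.0)·(0) + (1.6)·(-5) - 1.5 = -9.5
ŷ2 = (0.0)·(-1) + (1.6)·(-3) - 1.5 = -6.3
ŷ3 = (0.0)·(-2) + (1.6)·(-3) - 1.5 = -6.3
errors² = [0.25, 0.64, 1.0, 0.64]
MSE = 2.5300/4 = 0.6325

0.6325


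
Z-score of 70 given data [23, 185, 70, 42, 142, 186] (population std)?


μ = 108, σ = 66.0732
z = (70 - 108)/66.0732 = -0.5751

-0.5751


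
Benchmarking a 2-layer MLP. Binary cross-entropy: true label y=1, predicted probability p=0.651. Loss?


BCE = -[y·ln(p) + (1-y)·ln(1-p)]
= -1·ln(0.651) - 0
= -ln(0.651) = 0.4292

0.4292


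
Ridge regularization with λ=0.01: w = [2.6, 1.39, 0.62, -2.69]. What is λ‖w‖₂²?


‖w‖₂² = (2.6)² + (1.39)² + (0.62)² + (-2.69)²
     = 6.76 + 1.9321 + 0.3844 + 7.2361
     = 16.3126
λ·‖w‖₂² = 0.01·16.3126 = 0.163126

0.163126


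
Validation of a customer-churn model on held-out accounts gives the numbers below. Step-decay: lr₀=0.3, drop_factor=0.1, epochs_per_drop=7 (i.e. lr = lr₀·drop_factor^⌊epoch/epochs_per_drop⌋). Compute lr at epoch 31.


n_drops = ⌊31/7⌋ = 4
lr = 0.3·0.1^4 = 0.3·0.0001 = 0.00003

0.00003


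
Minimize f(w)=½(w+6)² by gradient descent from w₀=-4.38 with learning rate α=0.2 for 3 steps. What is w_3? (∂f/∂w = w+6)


step 1: grad = -4.38+6 = 1.62; w = -4.38 - 0.2·(1.62) = -4.704
step 2: grad = -4.704+6 = 1.296; w = -4.704 - 0.2·(1.296) = -4.9632
step 3: grad = -4.9632+6 = 1.0368; w = -4.9632 - 0.2·(1.0368) = -5.17056

-5.17056


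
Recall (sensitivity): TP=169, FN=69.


Recall = TP/(TP+FN)
= 169/(169+69)
= 169/238 = 71.01%

71.01%


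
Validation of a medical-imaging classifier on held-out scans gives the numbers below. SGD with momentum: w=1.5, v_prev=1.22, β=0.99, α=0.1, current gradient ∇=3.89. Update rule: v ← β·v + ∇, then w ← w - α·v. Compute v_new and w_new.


v_new = 0.99·1.22 + 3.89 = 1.2078 + 3.89 = 5.0978
w_new = 1.5 - 0.1·5.0978 = 1.5 - 0.50978 = 0.99022

v_new=5.0978, w_new=0.99022


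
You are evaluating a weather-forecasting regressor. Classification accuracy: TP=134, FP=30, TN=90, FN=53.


Accuracy = (TP+TN)/(TP+TN+FP+FN)
= (134+90)/(307)
= 224/307 = 72.96%

72.96%


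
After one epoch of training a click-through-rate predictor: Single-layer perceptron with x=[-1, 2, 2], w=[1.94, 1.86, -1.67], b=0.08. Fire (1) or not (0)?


z = (-1)·(1.94) + (2)·(1.86) + (2)·(-1.67) + 0.08
  = -1.48
step(z) = 0 (z<0)

0


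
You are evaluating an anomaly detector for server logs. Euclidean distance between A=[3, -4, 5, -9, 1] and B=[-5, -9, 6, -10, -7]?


d = √((3+ 5)² + (-4+ 9)² + (5-6)² + (-9+ 10)² + (1+ 7)²)
  = √(64 + 25 + 1 + 1 + 64)
  = √155 = 12.4499

12.4499


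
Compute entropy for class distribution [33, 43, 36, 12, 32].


Probabilities: [33/156, 43/156, 36/156, 12/156, 32/156] ≈ [0.2115, 0.2756, 0.2308, 0.0769, 0.2051]
H = -((33/156)·log₂(33/156) + (43/156)·log₂(43/156) + (36/156)·log₂(36/156) + (12/156)·log₂(12/156) + (32/156)·log₂(32/156))
  = 2.2282 bits

2.2282 bits


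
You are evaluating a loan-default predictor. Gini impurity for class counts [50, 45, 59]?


Probabilities: [50/154, 45/154, 59/154] ≈ [0.3247, 0.2922, 0.3831]
Σpᵢ² = (2500 + 2025 + 3481)/154² = 8006/23716
Gini = 1 - Σpᵢ² = 1 - 8006/23716 = 0.6624

0.6624


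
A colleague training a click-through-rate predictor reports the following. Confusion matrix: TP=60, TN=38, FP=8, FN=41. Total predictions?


Total = TP + TN + FP + FN
= 60 + 38 + 8 + 41
= 147
(Predicted positive: 68, predicted negative: 79)

147


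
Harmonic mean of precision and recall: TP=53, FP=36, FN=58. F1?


Precision = 53/89 = 0.5955
Recall = 53/111 = 0.4775
F1 = 2·P·R/(P+R) = 2·TP/(2·TP+FP+FN) = 106/(106+36+58) = 106/200 = 0.53

0.53


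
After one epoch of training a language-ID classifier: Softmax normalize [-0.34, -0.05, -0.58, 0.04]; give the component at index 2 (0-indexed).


Exponentials: e^-0.34=0.7118, e^-0.05=0.9512, e^-0.58=0.5599, e^0.04=1.0408
Sum = 3.2637
Softmax = [0.2181, 0.2915, 0.1716, 0.3189]
p[2] = 0.5599/3.2637 = 0.1716

0.1716


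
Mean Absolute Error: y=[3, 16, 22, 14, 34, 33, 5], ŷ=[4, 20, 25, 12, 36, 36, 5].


Absolute errors: |3-4|=1, |16-20|=4, |22-25|=3, |14-12|=2, |34-36|=2, |33-36|=3, |5-5|=0
Sum = 15
MAE = 15/7 = 15/7

15/7


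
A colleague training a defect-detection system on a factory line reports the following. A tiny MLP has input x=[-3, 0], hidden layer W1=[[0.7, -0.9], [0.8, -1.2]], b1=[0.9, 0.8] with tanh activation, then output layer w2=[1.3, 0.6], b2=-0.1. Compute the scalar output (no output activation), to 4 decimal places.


z1[0] = (0.7)·(-3) + (-0.9)·(0) + 0.9 = -1.2
z1[1] = (0.8)·(-3) + (-1.2)·(0) + 0.8 = -1.6
h = tanh(z1) = [-0.8337, -0.9217]
output = (1.3)·(-0.8337) + (0.6)·(-0.9217) - 0.1 = -1.7368

-1.7368


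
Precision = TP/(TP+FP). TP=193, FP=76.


Precision = TP/(TP+FP)
= 193/(193+76)
= 193/269 = 71.75%

71.75%


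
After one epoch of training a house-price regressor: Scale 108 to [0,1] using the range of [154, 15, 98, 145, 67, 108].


min=15, max=154
(108-15)/(154-15) = 93/139 = 0.6691

0.6691


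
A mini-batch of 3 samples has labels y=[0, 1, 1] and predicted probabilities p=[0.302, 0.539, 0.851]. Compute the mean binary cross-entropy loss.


L[0] = -ln(1-0.302) = -ln(0.698) = 0.3595
L[1] = -ln(0.539) = 0.618
L[2] = -ln(0.851) = 0.1613
mean = (0.3595 + 0.618 + 0.1613)/3 = 0.3796

0.3796


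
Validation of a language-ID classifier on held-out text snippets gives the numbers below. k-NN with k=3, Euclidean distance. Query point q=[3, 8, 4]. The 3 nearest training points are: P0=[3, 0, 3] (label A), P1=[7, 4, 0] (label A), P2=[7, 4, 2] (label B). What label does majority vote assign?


d(q,P0) = 8.0623  (label A)
d(q,P1) = 6.9282  (label A)
d(q,P2) = 6.0  (label B)
Votes: A=2, B=1
Majority → A

A


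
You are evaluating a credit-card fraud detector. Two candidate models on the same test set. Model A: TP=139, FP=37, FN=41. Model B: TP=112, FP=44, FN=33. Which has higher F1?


Model A: P=139/176=0.7898, R=139/180=0.7722, F1=2PR/(P+R)=2TP/(2TP+FP+FN)=278/356=0.7809
Model B: P=112/156=0.7179, R=112/145=0.7724, F1=2PR/(P+R)=2TP/(2TP+FP+FN)=224/301=0.7442
0.7809 > 0.7442 → Model A

Model A


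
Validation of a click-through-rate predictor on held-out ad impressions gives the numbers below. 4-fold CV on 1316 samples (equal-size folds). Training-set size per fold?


Fold size = 1316/4 = 329
Training per fold = 1316 - 329 = 987

987


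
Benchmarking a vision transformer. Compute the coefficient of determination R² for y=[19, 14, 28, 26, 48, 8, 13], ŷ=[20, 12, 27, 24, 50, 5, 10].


ȳ = 22.2857
SS_res = Σ(y-ŷ)² = 32
SS_tot = Σ(y-ȳ)² = 1077.43
R² = 1 - SS_res/SS_tot = 1 - 0.0297 = 0.9703

0.9703


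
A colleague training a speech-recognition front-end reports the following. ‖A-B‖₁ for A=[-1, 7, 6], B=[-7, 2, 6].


d = |-1+ 7| + |7-2| + |6-6|
  = 6 + 5 + 0
  = 11

11


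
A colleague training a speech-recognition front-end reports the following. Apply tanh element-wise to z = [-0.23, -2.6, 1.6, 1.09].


tanh(-0.23) = -0.226
tanh(-2.6) = -0.989
tanh(1.6) = 0.9217
tanh(1.09) = 0.7969
result = [-0.226, -0.989, 0.9217, 0.7969]

[-0.226, -0.989, 0.9217, 0.7969]


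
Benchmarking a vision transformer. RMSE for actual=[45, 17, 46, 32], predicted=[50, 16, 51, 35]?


MSE = 60/4 = 15
RMSE = √(60/4) = 3.873

3.873


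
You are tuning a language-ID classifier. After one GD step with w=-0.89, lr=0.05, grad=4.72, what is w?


w_new = w - α·∇
= -0.89 - 0.05·4.72
= -0.89 - 0.236
= -1.126

-1.126


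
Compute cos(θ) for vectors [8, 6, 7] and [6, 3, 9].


A·B = 8·6 + 6·3 + 7·9 = 129
‖A‖ = √149 = 12.2066, ‖B‖ = √126 = 11.225
cos = 129/(√149·√126) = 129/√18774 = 0.9415

0.9415


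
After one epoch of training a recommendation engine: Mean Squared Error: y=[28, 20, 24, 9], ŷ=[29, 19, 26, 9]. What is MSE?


Squared errors: (28-29)²=1, (20-19)²=1, (24-26)²=4, (9-9)²=0
Sum = 6
MSE = 6/4 = 3/2

3/2


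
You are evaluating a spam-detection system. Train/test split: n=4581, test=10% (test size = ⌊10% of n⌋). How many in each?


Test = ⌊4581·10/100⌋ = 458
Train = 4581 - 458 = 4123

Train: 4123, Test: 458


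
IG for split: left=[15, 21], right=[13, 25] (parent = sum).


Parent = [28, 46], H_parent = 0.9569
H_left = 0.9799 (n=36), H_right = 0.9268 (n=38)
H_children = (36/74)·0.9799 + (38/74)·0.9268 = 0.9526
IG = 0.9569 - 0.9526 = 0.0043

0.0043


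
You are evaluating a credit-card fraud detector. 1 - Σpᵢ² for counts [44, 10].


Probabilities: [44/54, 10/54] ≈ [0.8148, 0.1852]
Σpᵢ² = (1936 + 100)/54² = 2036/2916
Gini = 1 - Σpᵢ² = 1 - 2036/2916 = 0.3018

0.3018


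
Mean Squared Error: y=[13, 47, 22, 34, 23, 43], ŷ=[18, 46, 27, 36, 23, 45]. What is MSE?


Squared errors: (13-18)²=25, (47-46)²=1, (22-27)²=25, (34-36)²=4, (23-23)²=0, (43-45)²=4
Sum = 59
MSE = 59/6 = 59/6

59/6


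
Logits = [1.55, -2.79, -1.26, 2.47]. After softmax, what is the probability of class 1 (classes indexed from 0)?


Exponentials: e^1.55=4.7115, e^-2.79=0.0614, e^-1.26=0.2837, e^2.47=11.8224
Sum = 16.879
Softmax = [0.2791, 0.0036, 0.0168, 0.7004]
p[1] = 0.0614/16.879 = 0.0036

0.0036


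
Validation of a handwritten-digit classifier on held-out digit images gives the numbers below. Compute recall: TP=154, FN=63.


Recall = TP/(TP+FN)
= 154/(154+63)
= 154/217 = 70.97%

70.97%


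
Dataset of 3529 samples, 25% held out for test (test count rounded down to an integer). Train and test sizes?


Test = ⌊3529·25/100⌋ = 882
Train = 3529 - 882 = 2647

Train: 2647, Test: 882


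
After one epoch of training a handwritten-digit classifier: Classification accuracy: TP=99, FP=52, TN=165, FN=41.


Accuracy = (TP+TN)/(TP+TN+FP+FN)
= (99+165)/(357)
= 264/357 = 73.95%

73.95%


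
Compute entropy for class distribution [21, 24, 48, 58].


Probabilities: [21/151, 24/151, 48/151, 58/151] ≈ [0.1391, 0.1589, 0.3179, 0.3841]
H = -((21/151)·log₂(21/151) + (24/151)·log₂(24/151) + (48/151)·log₂(48/151) + (58/151)·log₂(58/151))
  = 1.8734 bits

1.8734 bits


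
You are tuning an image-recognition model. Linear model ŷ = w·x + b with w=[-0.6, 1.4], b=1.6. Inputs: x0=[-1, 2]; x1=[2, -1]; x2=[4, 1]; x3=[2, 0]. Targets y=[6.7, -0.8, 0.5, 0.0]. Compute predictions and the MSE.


ŷ0 = (-0.6)·(-1) + (1.4)·(2) + 1.6 = 5.0
ŷ1 = (-0.6)·(2) + (1.4)·(-1) + 1.6 = -1.0
ŷ2 = (-0.6)·(4) + (1.4)·(1) + 1.6 = 0.6
ŷ3 = (-0.6)·(2) + (1.4)·(0) + 1.6 = 0.4
errors² = [2.89, 0.04, 0.01, 0.16]
MSE = 3.1000/4 = 0.775

0.775


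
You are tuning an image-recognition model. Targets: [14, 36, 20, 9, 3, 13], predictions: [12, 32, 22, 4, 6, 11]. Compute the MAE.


Absolute errors: |14-12|=2, |36-32|=4, |20-22|=2, |9-4|=5, |3-6|=3, |13-11|=2
Sum = 18
MAE = 18/6 = 3

3


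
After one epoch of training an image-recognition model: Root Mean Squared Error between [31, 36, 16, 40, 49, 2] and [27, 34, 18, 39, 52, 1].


MSE = 35/6 = 5.8333
RMSE = √(35/6) = 2.4152

2.4152


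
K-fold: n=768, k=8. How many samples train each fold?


Fold size = 768/8 = 96
Training per fold = 768 - 96 = 672

672


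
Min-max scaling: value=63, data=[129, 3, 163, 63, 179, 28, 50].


min=3, max=179
(63-3)/(179-3) = 60/176 = 0.3409

0.3409


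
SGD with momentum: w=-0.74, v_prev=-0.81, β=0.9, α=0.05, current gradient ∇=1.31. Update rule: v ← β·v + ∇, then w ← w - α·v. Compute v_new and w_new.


v_new = 0.9·-0.81 + 1.31 = -0.729 + 1.31 = 0.581
w_new = -0.74 - 0.05·0.581 = -0.74 - 0.02905 = -0.76905

v_new=0.581, w_new=-0.76905


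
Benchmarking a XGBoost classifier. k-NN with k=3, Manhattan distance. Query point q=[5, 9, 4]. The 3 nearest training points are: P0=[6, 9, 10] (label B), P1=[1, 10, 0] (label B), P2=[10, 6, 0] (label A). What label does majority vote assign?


d(q,P0) = 7  (label B)
d(q,P1) = 9  (label B)
d(q,P2) = 12  (label A)
Votes: A=1, B=2
Majority → B

B


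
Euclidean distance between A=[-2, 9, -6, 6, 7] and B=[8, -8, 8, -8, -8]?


d = √((-2-8)² + (9+ 8)² + (-6-8)² + (6+ 8)² + (7+ 8)²)
  = √(100 + 289 + 196 + 196 + 225)
  = √1006 = 31.7175

31.7175


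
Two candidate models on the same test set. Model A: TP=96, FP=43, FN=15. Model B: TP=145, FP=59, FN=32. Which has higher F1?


Model A: P=96/139=0.6906, R=96/111=0.8649, F1=2PR/(P+R)=2TP/(2TP+FP+FN)=192/250=0.768
Model B: P=145/204=0.7108, R=145/177=0.8192, F1=2PR/(P+R)=2TP/(2TP+FP+FN)=290/381=0.7612
0.768 > 0.7612 → Model A

Model A


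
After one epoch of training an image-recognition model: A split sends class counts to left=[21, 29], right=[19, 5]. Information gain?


Parent = [40, 34], H_parent = 0.9953
H_left = 0.9815 (n=50), H_right = 0.7383 (n=24)
H_children = (50/74)·0.9815 + (24/74)·0.7383 = 0.9026
IG = 0.9953 - 0.9026 = 0.0927

0.0927


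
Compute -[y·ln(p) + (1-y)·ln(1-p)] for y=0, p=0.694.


BCE = -[y·ln(p) + (1-y)·ln(1-p)]
= -0 - 1·ln(1-0.694)
= -ln(0.306) = 1.1842

1.1842


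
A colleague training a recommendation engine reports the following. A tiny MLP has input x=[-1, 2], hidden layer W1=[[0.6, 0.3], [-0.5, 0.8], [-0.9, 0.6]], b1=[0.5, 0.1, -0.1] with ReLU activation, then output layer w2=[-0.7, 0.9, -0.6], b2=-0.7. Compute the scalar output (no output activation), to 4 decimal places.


z1[0] = (0.6)·(-1) + (0.3)·(2) + 0.5 = 0.5
z1[1] = (-0.5)·(-1) + (0.8)·(2) + 0.1 = 2.2
z1[2] = (-0.9)·(-1) + (0.6)·(2) - 0.1 = 2.0
h = ReLU(z1) = [0.5, 2.2, 2.0]
output = (-0.7)·(0.5) + (0.9)·(2.2) + (-0.6)·(2.0) - 0.7 = -0.27

-0.27


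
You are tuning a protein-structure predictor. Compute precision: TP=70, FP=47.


Precision = TP/(TP+FP)
= 70/(70+47)
= 70/117 = 59.83%

59.83%


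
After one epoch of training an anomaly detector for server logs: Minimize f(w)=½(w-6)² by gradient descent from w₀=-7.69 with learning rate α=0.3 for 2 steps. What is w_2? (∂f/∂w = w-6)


step 1: grad = -7.69-6 = -13.69; w = -7.69 - 0.3·(-13.69) = -3.583
step 2: grad = -3.583-6 = -9.583; w = -3.583 - 0.3·(-9.583) = -0.7081

-0.7081


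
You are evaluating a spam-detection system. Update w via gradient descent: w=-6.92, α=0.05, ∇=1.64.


w_new = w - α·∇
= -6.92 - 0.05·1.64
= -6.92 - 0.082
= -7.002

-7.002


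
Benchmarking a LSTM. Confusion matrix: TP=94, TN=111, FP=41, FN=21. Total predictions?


Total = TP + TN + FP + FN
= 94 + 111 + 41 + 21
= 267
(Predicted positive: 135, predicted negative: 132)

267


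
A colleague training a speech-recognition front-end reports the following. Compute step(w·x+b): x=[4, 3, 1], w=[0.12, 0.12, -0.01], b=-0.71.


z = (4)·(0.12) + (3)·(0.12) + (1)·(-0.01) - 0.71
  = 0.12
step(z) = 1 (z≥0)

1


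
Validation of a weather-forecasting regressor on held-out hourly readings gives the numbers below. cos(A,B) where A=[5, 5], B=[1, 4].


A·B = 5·1 + 5·4 = 25
‖A‖ = √50 = 7.0711, ‖B‖ = √17 = 4.1231
cos = 25/(√50·√17) = 25/√850 = 0.8575

0.8575


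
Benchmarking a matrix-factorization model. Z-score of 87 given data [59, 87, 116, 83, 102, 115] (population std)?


μ = 93.6667, σ = 19.9304
z = (87 - 93.6667)/19.9304 = -0.3345

-0.3345


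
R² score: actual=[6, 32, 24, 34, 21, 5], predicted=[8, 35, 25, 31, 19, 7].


ȳ = 20.3333
SS_res = Σ(y-ŷ)² = 31
SS_tot = Σ(y-ȳ)² = 777.33
R² = 1 - SS_res/SS_tot = 1 - 0.0399 = 0.9601

0.9601


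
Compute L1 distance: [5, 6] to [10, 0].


d = |5-10| + |6-0|
  = 5 + 6
  = 11

11


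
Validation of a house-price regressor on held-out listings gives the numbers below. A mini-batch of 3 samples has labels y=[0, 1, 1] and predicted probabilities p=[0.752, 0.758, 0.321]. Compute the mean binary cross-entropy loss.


L[0] = -ln(1-0.752) = -ln(0.248) = 1.3943
L[1] = -ln(0.758) = 0.2771
L[2] = -ln(0.321) = 1.1363
mean = (1.3943 + 0.2771 + 1.1363)/3 = 0.9359

0.9359


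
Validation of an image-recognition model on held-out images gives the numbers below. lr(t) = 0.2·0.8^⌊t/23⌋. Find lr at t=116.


n_drops = ⌊116/23⌋ = 5
lr = 0.2·0.8^5 = 0.2·0.32768 = 0.065536

0.065536


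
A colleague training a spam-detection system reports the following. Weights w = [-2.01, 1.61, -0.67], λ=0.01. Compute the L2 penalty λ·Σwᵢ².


‖w‖₂² = (-2.01)² + (1.61)² + (-0.67)²
     = 4.0401 + 2.5921 + 0.4489
     = 7.0811
λ·‖w‖₂² = 0.01·7.0811 = 0.070811

0.070811


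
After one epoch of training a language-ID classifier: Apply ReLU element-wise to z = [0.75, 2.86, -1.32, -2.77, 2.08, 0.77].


ReLU(0.75) = max(0, 0.75) = 0.75
ReLU(2.86) = max(0, 2.86) = 2.86
ReLU(-1.32) = max(0, -1.32) = 0.0
ReLU(-2.77) = max(0, -2.77) = 0.0
ReLU(2.08) = max(0, 2.08) = 2.08
ReLU(0.77) = max(0, 0.77) = 0.77
result = [0.75, 2.86, 0.0, 0.0, 2.08, 0.77]

[0.75, 2.86, 0.0, 0.0, 2.08, 0.77]


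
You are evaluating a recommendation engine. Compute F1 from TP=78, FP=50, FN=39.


Precision = 78/128 = 0.6094
Recall = 78/117 = 0.6667
F1 = 2·P·R/(P+R) = 2·TP/(2·TP+FP+FN) = 156/(156+50+39) = 156/245 = 0.6367

0.6367


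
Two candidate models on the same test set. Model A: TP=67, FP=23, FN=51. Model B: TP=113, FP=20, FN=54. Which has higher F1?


Model A: P=67/90=0.7444, R=67/118=0.5678, F1=2PR/(P+R)=2TP/(2TP+FP+FN)=134/208=0.6442
Model B: P=113/133=0.8496, R=113/167=0.6766, F1=2PR/(P+R)=2TP/(2TP+FP+FN)=226/300=0.7533
0.6442 < 0.7533 → Model B

Model B


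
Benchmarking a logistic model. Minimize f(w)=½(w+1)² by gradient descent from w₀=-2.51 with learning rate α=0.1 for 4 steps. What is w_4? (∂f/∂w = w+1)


step 1: grad = -2.51+1 = -1.51; w = -2.51 - 0.1·(-1.51) = -2.359
step 2: grad = -2.359+1 = -1.359; w = -2.359 - 0.1·(-1.359) = -2.2231
step 3: grad = -2.2231+1 = -1.2231; w = -2.2231 - 0.1·(-1.2231) = -2.10079
step 4: grad = -2.10079+1 = -1.10079; w = -2.10079 - 0.1·(-1.10079) = -1.990711

-1.990711


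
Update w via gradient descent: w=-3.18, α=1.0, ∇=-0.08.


w_new = w - α·∇
= -3.18 - 1.0·-0.08
= -3.18 + 0.08
= -3.1

-3.1


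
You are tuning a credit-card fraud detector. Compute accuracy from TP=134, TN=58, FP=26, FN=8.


Accuracy = (TP+TN)/(TP+TN+FP+FN)
= (134+58)/(226)
= 192/226 = 84.96%

84.96%


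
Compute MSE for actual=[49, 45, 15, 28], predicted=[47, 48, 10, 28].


Squared errors: (49-47)²=4, (45-48)²=9, (15-10)²=25, (28-28)²=0
Sum = 38
MSE = 38/4 = 19/2

19/2


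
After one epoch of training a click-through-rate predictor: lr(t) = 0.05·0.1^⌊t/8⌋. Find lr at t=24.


n_drops = ⌊24/8⌋ = 3
lr = 0.05·0.1^3 = 0.05·0.001 = 0.00005

0.00005


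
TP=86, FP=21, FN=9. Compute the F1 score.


Precision = 86/107 = 0.8037
Recall = 86/95 = 0.9053
F1 = 2·P·R/(P+R) = 2·TP/(2·TP+FP+FN) = 172/(172+21+9) = 172/202 = 0.8515

0.8515


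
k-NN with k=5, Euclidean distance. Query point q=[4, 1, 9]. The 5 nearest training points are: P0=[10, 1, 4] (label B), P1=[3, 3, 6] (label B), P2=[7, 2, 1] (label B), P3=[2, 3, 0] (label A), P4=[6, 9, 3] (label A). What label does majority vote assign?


d(q,P0) = 7.8102  (label B)
d(q,P1) = 3.7417  (label B)
d(q,P2) = 8.6023  (label B)
d(q,P3) = 9.434  (label A)
d(q,P4) = 10.198  (label A)
Votes: A=2, B=3
Majority → B

B


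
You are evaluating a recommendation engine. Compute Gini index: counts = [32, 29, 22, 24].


Probabilities: [32/107, 29/107, 22/107, 24/107] ≈ [0.2991, 0.271, 0.2056, 0.2243]
Σpᵢ² = (1024 + 841 + 484 + 576)/107² = 2925/11449
Gini = 1 - Σpᵢ² = 1 - 2925/11449 = 0.7445

0.7445


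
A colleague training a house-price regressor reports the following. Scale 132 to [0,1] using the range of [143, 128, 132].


min=128, max=143
(132-128)/(143-128) = 4/15 = 0.2667

0.2667


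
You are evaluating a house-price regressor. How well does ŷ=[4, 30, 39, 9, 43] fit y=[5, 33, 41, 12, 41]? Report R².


ȳ = 26.4
SS_res = Σ(y-ŷ)² = 27
SS_tot = Σ(y-ȳ)² = 1135.2
R² = 1 - SS_res/SS_tot = 1 - 0.0238 = 0.9762

0.9762


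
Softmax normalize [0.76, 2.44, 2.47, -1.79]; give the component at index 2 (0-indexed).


Exponentials: e^0.76=2.1383, e^2.44=11.473, e^2.47=11.8224, e^-1.79=0.167
Sum = 25.6007
Softmax = [0.0835, 0.4482, 0.4618, 0.0065]
p[2] = 11.8224/25.6007 = 0.4618

0.4618


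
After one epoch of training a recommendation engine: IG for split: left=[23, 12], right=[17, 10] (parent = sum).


Parent = [40, 22], H_parent = 0.9383
H_left = 0.9275 (n=35), H_right = 0.951 (n=27)
H_children = (35/62)·0.9275 + (27/62)·0.951 = 0.9377
IG = 0.9383 - 0.9377 = 0.0006

0.0006


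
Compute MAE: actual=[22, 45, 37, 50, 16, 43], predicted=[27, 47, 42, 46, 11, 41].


Absolute errors: |22-27|=5, |45-47|=2, |37-42|=5, |50-46|=4, |16-11|=5, |43-41|=2
Sum = 23
MAE = 23/6 = 23/6

23/6


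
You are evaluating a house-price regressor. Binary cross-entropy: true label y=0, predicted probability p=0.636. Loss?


BCE = -[y·ln(p) + (1-y)·ln(1-p)]
= -0 - 1·ln(1-0.636)
= -ln(0.364) = 1.0106

1.0106


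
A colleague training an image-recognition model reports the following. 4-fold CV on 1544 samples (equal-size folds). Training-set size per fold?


Fold size = 1544/4 = 386
Training per fold = 1544 - 386 = 1158

1158
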